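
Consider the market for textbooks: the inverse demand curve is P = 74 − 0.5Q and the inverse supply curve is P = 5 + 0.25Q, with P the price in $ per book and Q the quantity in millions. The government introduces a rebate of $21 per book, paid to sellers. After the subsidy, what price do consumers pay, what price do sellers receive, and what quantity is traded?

Consumers pay $14; sellers receive $35; quantity = 120.

Rewrite in direct form: Qd = 148 − 2P and Qs = 4P − 20.
Without the subsidy, 148 − 2P = 4P − 20 gives 6P = 168, so P* = $28 and Q* = 92.
With a per-unit subsidy paid to sellers, each receives P + 21 per unit sold, so supply becomes Qs = 4(P + 21) − 20.
New equilibrium: consumers pay $14, sellers receive $35, Q = 120. (Wedge: Pb − Ps = −21.)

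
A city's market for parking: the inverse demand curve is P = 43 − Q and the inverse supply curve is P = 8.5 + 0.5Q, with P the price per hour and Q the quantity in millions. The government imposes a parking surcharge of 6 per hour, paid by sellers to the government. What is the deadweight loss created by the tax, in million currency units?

Deadweight loss = 12 million.

Rewrite in direct form: Qd = 43 − P and Qs = 2P − 17.
Without the tax, 43 − P = 2P − 17 gives 3P = 60, so P* = 20 and Q* = 23.
With the tax collected from sellers, supply shifts: Qs = 2(P − 6) − 17.
New equilibrium: consumers pay 24, sellers receive 18, Q = 19. (Wedge: Pb − Ps = 6.)
Quantity falls by |ΔQ| = |23 − 19| = 4.
DWL = ½ · t · |ΔQ| = ½ · 6 · 4 = 12.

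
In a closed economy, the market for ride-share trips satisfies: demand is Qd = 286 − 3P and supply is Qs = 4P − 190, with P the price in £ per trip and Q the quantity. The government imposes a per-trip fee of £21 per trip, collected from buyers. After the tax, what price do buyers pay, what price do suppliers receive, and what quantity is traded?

Buyers pay £80; suppliers receive £59; quantity = 46.

Without the tax, 286 − 3P = 4P − 190 gives 7P = 476, so P* = £68 and Q* = 82.
With the tax collected from buyers, demand (in seller-price terms) shifts: Qd = 286 − 3(P + 21).
New equilibrium: buyers pay £80, suppliers receive £59, Q = 46. (Wedge: Pb − Ps = 21.)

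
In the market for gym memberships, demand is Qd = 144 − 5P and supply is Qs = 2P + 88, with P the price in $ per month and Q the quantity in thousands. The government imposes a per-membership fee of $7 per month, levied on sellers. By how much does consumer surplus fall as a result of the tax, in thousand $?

Consumer surplus falls by $198 thousand.

Before the tax: set 144 − 5P = 2P + 88 → P* = $8, Q* = 104.
With the tax collected from sellers, supply shifts: Qs = 2(P − 7) + 88.
New equilibrium: buyers pay $10, sellers receive $3, Q = 94. (Wedge: Pb − Ps = 7.)
ΔCS is the trapezoid between Q = 94 and Q = 104 of height $2: ½ · (104 + 94) · 2 = $198.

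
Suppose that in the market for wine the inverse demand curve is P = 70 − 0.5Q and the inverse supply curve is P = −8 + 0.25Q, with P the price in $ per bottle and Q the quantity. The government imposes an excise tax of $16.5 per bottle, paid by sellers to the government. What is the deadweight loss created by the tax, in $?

Deadweight loss = $181.5.

Inverting to Q(P) form: Qd = 140 − 2P; Qs = 4P + 32.
Before the tax: set 140 − 2P = 4P + 32 → P* = $18, Q* = 104.
With the tax collected from sellers, supply shifts: Qs = 4(P − 16.5) + 32.
Solving gives Q = 82 with buyers paying $29 and sellers receiving $12.5 (the $16.5 wedge).
Quantity falls by |ΔQ| = |104 − 82| = 22.
DWL = ½ · t · |ΔQ| = ½ · 16.5 · 22 = $181.5.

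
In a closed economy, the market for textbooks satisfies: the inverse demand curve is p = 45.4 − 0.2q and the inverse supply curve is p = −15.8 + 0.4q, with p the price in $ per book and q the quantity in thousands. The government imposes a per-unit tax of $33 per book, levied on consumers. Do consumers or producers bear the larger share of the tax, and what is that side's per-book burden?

Rewrite in direct form: qd = 227 − 5p and qs = 2.5p + 39.5.
Without the tax, 227 − 5p = 2.5p + 39.5 gives 7.5p = 187.5, so p* = $25 and q* = 102.
With the tax collected from consumers, demand (in seller-price terms) shifts: qd = 227 − 5(p + 33).
New equilibrium: consumers pay $36, producers receive $3, q = 47. (Wedge: pb − ps = 33.)
Per-book burden: consumers $11, producers $22.
Producers take the larger share because supply is less price-elastic here (demand slope 5 vs supply slope 2.5).

Producers bear the larger share: $22 per book.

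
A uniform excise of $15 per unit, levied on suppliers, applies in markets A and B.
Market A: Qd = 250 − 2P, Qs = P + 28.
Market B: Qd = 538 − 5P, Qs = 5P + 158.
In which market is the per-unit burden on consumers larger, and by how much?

Market A: pre-tax P* = $74, Q* = 102; post-tax Q = 92; per-unit burden on consumers = $5.
Market B: pre-tax P* = $38, Q* = 348; post-tax Q = 310.5; per-unit burden on consumers = $7.5.
Difference: $5 vs $7.5 → market B is larger by $2.5.

Market B, by $2.5.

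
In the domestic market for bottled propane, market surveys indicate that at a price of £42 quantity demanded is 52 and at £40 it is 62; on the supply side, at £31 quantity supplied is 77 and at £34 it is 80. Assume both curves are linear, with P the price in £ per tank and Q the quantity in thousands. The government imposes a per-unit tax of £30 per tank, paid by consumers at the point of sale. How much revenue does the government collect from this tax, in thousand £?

Demand slope: (62 − 52)/(40 − 42) = -5, so Qd = 262 − 5P.
Supply slope: (80 − 77)/(34 − 31) = 1, so Qs = P + 46.
Without the tax, 262 − 5P = P + 46 gives 6P = 216, so P* = £36 and Q* = 82.
With the tax collected from consumers, demand (in seller-price terms) shifts: Qd = 262 − 5(P + 30).
Solving gives Q = 57 with consumers paying £41 and suppliers receiving £11 (the £30 wedge).
Revenue = t · Q = 30 · 57 = £1710.

Tax revenue = £1710 thousand.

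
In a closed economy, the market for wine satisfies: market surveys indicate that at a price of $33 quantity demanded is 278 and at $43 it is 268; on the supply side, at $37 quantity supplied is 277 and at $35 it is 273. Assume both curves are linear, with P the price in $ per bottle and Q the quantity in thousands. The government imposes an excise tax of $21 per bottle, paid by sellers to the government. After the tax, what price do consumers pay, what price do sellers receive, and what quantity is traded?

Demand slope: (268 − 278)/(43 − 33) = -1, so Qd = 311 − P.
Supply slope: (273 − 277)/(35 − 37) = 2, so Qs = 2P + 203.
Without the tax, 311 − P = 2P + 203 gives 3P = 108, so P* = $36 and Q* = 275.
With the tax collected from sellers, supply shifts: Qs = 2(P − 21) + 203.
New equilibrium: consumers pay $50, sellers receive $29, Q = 261. (Wedge: Pb − Ps = 21.)

Consumers pay $50; sellers receive $29; quantity = 261.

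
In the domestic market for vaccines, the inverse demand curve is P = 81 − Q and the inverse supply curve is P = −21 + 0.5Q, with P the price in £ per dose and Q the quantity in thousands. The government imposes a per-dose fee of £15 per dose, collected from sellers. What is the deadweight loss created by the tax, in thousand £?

Deadweight loss = £75 thousand.

Rewrite in direct form: Qd = 81 − P and Qs = 2P + 42.
Without the tax, 81 − P = 2P + 42 gives 3P = 39, so P* = £13 and Q* = 68.
With the tax collected from sellers, supply shifts: Qs = 2(P − 15) + 42.
New equilibrium: consumers pay £23, sellers receive £8, Q = 58. (Wedge: Pb − Ps = 15.)
Quantity falls by |ΔQ| = |68 − 58| = 10.
DWL = ½ · t · |ΔQ| = ½ · 15 · 10 = £75.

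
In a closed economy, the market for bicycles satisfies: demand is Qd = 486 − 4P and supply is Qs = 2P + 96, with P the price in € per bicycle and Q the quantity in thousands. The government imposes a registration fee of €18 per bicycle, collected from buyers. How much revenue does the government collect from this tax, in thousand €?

Tax revenue = €3636 thousand.

Without the tax, 486 − 4P = 2P + 96 gives 6P = 390, so P* = €65 and Q* = 226.
With the tax collected from buyers, demand (in seller-price terms) shifts: Qd = 486 − 4(P + 18).
Solving gives Q = 202 with buyers paying €71 and suppliers receiving €53 (the €18 wedge).
Revenue = t · Q = 18 · 202 = €3636.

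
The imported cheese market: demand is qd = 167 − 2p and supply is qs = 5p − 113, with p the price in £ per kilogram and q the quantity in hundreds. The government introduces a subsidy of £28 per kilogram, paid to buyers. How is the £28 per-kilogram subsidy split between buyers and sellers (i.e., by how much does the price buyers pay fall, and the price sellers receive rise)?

Before the subsidy: set 167 − 2p = 5p − 113 → p* = £40, q* = 87.
With a per-unit subsidy paid to buyers, each effectively pays p − 28, so demand becomes qd = 167 − 2(p − 28).
Solving gives q = 127 with buyers paying £20 and sellers receiving £48 (the £28 wedge).
Gain to buyers: £20; to sellers: £8. (They sum to £28.)

Buyers gain £20 per kilogram; sellers gain £8 per kilogram.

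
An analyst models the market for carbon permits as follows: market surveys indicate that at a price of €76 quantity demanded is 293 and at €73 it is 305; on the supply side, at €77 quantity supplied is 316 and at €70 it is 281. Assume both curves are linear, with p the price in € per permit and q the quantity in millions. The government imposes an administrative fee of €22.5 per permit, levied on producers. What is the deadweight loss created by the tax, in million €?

Demand slope: (305 − 293)/(73 − 76) = -4, so qd = 597 − 4p.
Supply slope: (281 − 316)/(70 − 77) = 5, so qs = 5p − 69.
Before the tax: set 597 − 4p = 5p − 69 → p* = €74, q* = 301.
With the tax collected from producers, supply shifts: qs = 5(p − 22.5) − 69.
New equilibrium: consumers pay €86.5, producers receive €64, q = 251. (Wedge: pb − ps = 22.5.)
Quantity falls by |ΔQ| = |301 − 251| = 50.
DWL = ½ · t · |ΔQ| = ½ · 22.5 · 50 = €562.5.

Deadweight loss = €562.5 million.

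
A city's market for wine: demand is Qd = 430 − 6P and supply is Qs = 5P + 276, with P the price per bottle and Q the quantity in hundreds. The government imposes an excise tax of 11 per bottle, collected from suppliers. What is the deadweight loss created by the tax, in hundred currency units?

Deadweight loss = 165 hundred.

Without the tax, 430 − 6P = 5P + 276 gives 11P = 154, so P* = 14 and Q* = 346.
With the tax collected from suppliers, supply shifts: Qs = 5(P − 11) + 276.
Solving gives Q = 316 with buyers paying 19 and suppliers receiving 8 (the 11 wedge).
Quantity falls by |ΔQ| = |346 − 316| = 30.
DWL = ½ · t · |ΔQ| = ½ · 11 · 30 = 165.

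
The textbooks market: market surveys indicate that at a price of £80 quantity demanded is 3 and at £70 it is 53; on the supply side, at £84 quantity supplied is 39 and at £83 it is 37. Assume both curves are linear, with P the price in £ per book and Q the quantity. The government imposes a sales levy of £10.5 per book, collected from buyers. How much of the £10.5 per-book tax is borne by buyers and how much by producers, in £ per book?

Buyers bear £3 per book; producers bear £7.5 per book.

Demand slope: (53 − 3)/(70 − 80) = -5, so Qd = 403 − 5P.
Supply slope: (37 − 39)/(83 − 84) = 2, so Qs = 2P − 129.
Without the tax, 403 − 5P = 2P − 129 gives 7P = 532, so P* = £76 and Q* = 23.
With the tax collected from buyers, demand (in seller-price terms) shifts: Qd = 403 − 5(P + 10.5).
Solving gives Q = 8 with buyers paying £79 and producers receiving £68.5 (the £10.5 wedge).
Burden on buyers: £3; on producers: £7.5. (They sum to £10.5.)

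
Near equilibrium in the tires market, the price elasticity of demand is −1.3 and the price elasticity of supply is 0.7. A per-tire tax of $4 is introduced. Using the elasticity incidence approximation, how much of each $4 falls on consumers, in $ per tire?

Consumers bear ≈ $1.4 per tire.

Incidence ratio: consumers' share ≈ εs / (εs + |εd|) = 0.7 / (0.7 + 1.3) = 0.35.
So consumers bear ≈ 0.35 × $4 = $1.4; producers bear $2.6.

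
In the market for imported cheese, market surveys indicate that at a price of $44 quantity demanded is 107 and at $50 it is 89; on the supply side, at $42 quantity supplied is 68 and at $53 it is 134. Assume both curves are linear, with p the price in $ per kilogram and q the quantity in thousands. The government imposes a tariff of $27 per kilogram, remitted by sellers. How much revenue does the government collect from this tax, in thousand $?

Tax revenue = $1188 thousand.

Demand slope: (89 − 107)/(50 − 44) = -3, so qd = 239 − 3p.
Supply slope: (134 − 68)/(53 − 42) = 6, so qs = 6p − 184.
Without the tax, 239 − 3p = 6p − 184 gives 9p = 423, so p* = $47 and q* = 98.
With the tax collected from sellers, supply shifts: qs = 6(p − 27) − 184.
New equilibrium: buyers pay $65, sellers receive $38, q = 44. (Wedge: pb − ps = 27.)
Revenue = t · Q = 27 · 44 = $1188.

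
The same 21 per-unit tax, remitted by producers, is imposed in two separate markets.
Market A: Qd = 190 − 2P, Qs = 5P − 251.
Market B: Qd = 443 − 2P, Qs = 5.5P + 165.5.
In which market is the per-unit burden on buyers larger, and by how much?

Market B, by 0.4.

Market A: pre-tax P* = 63, Q* = 64; post-tax Q = 34; per-unit burden on buyers = 15.
Market B: pre-tax P* = 37, Q* = 369; post-tax Q = 338.2; per-unit burden on buyers = 15.4.
Difference: 15 vs 15.4 → market B is larger by 0.4.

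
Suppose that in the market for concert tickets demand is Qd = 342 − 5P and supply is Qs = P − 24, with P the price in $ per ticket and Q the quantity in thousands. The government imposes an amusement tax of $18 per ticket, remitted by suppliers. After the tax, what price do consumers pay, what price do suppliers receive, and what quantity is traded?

Before the tax: set 342 − 5P = P − 24 → P* = $61, Q* = 37.
With the tax collected from suppliers, supply shifts: Qs = (P − 18) − 24.
New equilibrium: consumers pay $64, suppliers receive $46, Q = 22. (Wedge: Pb − Ps = 18.)
The less price-elastic side of the market bears the larger share of a per-unit tax.

Consumers pay $64; suppliers receive $46; quantity = 22.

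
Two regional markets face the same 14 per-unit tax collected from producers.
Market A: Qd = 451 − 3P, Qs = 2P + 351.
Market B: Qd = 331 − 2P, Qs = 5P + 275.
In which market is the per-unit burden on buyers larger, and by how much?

Market A: pre-tax P* = 20, Q* = 391; post-tax Q = 374.2; per-unit burden on buyers = 5.6.
Market B: pre-tax P* = 8, Q* = 315; post-tax Q = 295; per-unit burden on buyers = 10.
Difference: 5.6 vs 10 → market B is larger by 4.4.

Market B, by 4.4.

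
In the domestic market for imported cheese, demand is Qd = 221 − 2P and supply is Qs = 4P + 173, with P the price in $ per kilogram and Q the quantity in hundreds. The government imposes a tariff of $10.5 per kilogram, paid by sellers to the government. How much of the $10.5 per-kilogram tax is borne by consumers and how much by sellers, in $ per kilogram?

Consumers bear $7 per kilogram; sellers bear $3.5 per kilogram.

Without the tax, 221 − 2P = 4P + 173 gives 6P = 48, so P* = $8 and Q* = 205.
With the tax collected from sellers, supply shifts: Qs = 4(P − 10.5) + 173.
Solving gives Q = 191 with consumers paying $15 and sellers receiving $4.5 (the $10.5 wedge).
Burden on consumers: $7; on sellers: $3.5. (They sum to $10.5.)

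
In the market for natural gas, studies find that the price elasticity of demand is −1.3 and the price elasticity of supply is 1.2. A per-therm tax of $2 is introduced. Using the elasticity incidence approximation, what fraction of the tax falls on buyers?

Buyers' share ≈ 0.48.

Incidence ratio: buyers' share ≈ εs / (εs + |εd|) = 1.2 / (1.2 + 1.3) = 0.48.
Supply is the less elastic side, so buyers bear the smaller share.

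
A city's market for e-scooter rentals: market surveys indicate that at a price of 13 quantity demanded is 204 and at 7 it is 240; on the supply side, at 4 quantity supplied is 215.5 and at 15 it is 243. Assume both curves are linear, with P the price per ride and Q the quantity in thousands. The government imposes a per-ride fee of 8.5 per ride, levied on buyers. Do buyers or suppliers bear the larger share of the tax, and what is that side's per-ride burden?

Demand slope: (240 − 204)/(7 − 13) = -6, so Qd = 282 − 6P.
Supply slope: (243 − 215.5)/(15 − 4) = 2.5, so Qs = 2.5P + 205.5.
Before the tax: set 282 − 6P = 2.5P + 205.5 → P* = 9, Q* = 228.
With the tax collected from buyers, demand (in seller-price terms) shifts: Qd = 282 − 6(P + 8.5).
Solving gives Q = 213 with buyers paying 11.5 and suppliers receiving 3 (the 8.5 wedge).
Per-ride burden: buyers 2.5, suppliers 6.
Suppliers take the larger share because supply is less price-elastic here (demand slope 6 vs supply slope 2.5).

Suppliers bear the larger share: 6 per ride.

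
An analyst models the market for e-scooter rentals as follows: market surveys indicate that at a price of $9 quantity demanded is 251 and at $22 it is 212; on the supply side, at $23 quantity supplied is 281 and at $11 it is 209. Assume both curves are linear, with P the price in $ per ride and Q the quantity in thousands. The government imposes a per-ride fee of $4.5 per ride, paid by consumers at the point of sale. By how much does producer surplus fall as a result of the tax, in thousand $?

Demand slope: (212 − 251)/(22 − 9) = -3, so Qd = 278 − 3P.
Supply slope: (209 − 281)/(11 − 23) = 6, so Qs = 6P + 143.
Without the tax, 278 − 3P = 6P + 143 gives 9P = 135, so P* = $15 and Q* = 233.
With the tax collected from consumers, demand (in seller-price terms) shifts: Qd = 278 − 3(P + 4.5).
New equilibrium: consumers pay $18, sellers receive $13.5, Q = 224. (Wedge: Pb − Ps = 4.5.)
ΔPS is the trapezoid between Q = 224 and Q = 233 of height $1.5: ½ · (233 + 224) · 1.5 = $342.75.

Producer surplus falls by $342.75 thousand.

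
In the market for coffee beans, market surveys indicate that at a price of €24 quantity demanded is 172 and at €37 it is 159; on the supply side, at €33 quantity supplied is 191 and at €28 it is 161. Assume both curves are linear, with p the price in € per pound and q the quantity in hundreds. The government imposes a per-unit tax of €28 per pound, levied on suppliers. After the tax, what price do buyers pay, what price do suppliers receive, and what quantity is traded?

Buyers pay €53; suppliers receive €25; quantity = 143.

Demand slope: (159 − 172)/(37 − 24) = -1, so qd = 196 − p.
Supply slope: (161 − 191)/(28 − 33) = 6, so qs = 6p − 7.
Before the tax: set 196 − p = 6p − 7 → p* = €29, q* = 167.
With the tax collected from suppliers, supply shifts: qs = 6(p − 28) − 7.
Solving gives q = 143 with buyers paying €53 and suppliers receiving €25 (the €28 wedge).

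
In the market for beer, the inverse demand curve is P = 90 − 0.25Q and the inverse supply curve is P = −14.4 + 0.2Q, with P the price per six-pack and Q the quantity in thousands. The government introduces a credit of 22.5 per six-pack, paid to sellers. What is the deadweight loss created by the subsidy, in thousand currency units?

Deadweight loss = 562.5 thousand.

Inverting to Q(P) form: Qd = 360 − 4P; Qs = 5P + 72.
Before the subsidy: set 360 − 4P = 5P + 72 → P* = 32, Q* = 232.
With a per-unit subsidy paid to sellers, each receives P + 22.5 per unit sold, so supply becomes Qs = 5(P + 22.5) + 72.
New equilibrium: consumers pay 19.5, sellers receive 42, Q = 282. (Wedge: Pb − Ps = −22.5.)
Quantity rises by |ΔQ| = |232 − 282| = 50.
DWL = ½ · t · |ΔQ| = ½ · 22.5 · 50 = 562.5.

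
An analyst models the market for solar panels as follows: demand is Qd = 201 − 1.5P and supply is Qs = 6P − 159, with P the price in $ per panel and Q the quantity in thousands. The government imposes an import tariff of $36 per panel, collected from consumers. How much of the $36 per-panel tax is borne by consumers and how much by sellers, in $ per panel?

Without the tax, 201 − 1.5P = 6P − 159 gives 7.5P = 360, so P* = $48 and Q* = 129.
With the tax collected from consumers, demand (in seller-price terms) shifts: Qd = 201 − 1.5(P + 36).
Solving gives Q = 85.8 with consumers paying $76.8 and sellers receiving $40.8 (the $36 wedge).
Burden on consumers: $28.8; on sellers: $7.2. (They sum to $36.)

Consumers bear $28.8 per panel; sellers bear $7.2 per panel.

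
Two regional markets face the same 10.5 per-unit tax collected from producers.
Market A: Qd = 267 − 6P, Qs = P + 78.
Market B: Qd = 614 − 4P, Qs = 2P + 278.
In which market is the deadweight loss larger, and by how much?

Market B, by 26.25.

Market A: pre-tax P* = 27, Q* = 105; post-tax Q = 96; deadweight loss = 47.25.
Market B: pre-tax P* = 56, Q* = 390; post-tax Q = 376; deadweight loss = 73.5.
Difference: 47.25 vs 73.5 → market B is larger by 26.25.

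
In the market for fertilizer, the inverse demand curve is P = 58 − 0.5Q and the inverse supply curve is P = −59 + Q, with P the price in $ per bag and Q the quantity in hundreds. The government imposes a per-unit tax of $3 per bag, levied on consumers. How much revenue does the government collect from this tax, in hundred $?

Inverting to Q(P) form: Qd = 116 − 2P; Qs = P + 59.
Without the tax, 116 − 2P = P + 59 gives 3P = 57, so P* = $19 and Q* = 78.
With the tax collected from consumers, demand (in seller-price terms) shifts: Qd = 116 − 2(P + 3).
New equilibrium: consumers pay $20, producers receive $17, Q = 76. (Wedge: Pb − Ps = 3.)
Revenue = t · Q = 3 · 76 = $228.

Tax revenue = $228 hundred.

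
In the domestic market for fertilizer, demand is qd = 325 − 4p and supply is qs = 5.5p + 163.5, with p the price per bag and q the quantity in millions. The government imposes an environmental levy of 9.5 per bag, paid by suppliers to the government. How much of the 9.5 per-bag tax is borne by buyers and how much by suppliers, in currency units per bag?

Buyers bear 5.5 per bag; suppliers bear 4 per bag.

Without the tax, 325 − 4p = 5.5p + 163.5 gives 9.5p = 161.5, so p* = 17 and q* = 257.
With the tax collected from suppliers, supply shifts: qs = 5.5(p − 9.5) + 163.5.
Solving gives q = 235 with buyers paying 22.5 and suppliers receiving 13 (the 9.5 wedge).
Burden on buyers: 5.5; on suppliers: 4. (They sum to 9.5.)
The less price-elastic side of the market bears the larger share of a per-unit tax.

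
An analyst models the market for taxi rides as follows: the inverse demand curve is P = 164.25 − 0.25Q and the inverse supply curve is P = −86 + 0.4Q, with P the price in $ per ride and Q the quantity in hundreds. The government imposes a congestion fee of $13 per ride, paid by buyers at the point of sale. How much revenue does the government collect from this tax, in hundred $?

Tax revenue = $4745 hundred.

Rewrite in direct form: Qd = 657 − 4P and Qs = 2.5P + 215.
Without the tax, 657 − 4P = 2.5P + 215 gives 6.5P = 442, so P* = $68 and Q* = 385.
With the tax collected from buyers, demand (in seller-price terms) shifts: Qd = 657 − 4(P + 13).
New equilibrium: buyers pay $73, producers receive $60, Q = 365. (Wedge: Pb − Ps = 13.)
Revenue = t · Q = 13 · 365 = $4745.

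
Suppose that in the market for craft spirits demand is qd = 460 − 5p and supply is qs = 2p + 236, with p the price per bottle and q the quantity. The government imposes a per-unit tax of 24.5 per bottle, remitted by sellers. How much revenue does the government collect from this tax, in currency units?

Tax revenue = 6492.5.

Before the tax: set 460 − 5p = 2p + 236 → p* = 32, q* = 300.
With the tax collected from sellers, supply shifts: qs = 2(p − 24.5) + 236.
New equilibrium: buyers pay 39, sellers receive 14.5, q = 265. (Wedge: pb − ps = 24.5.)
Revenue = t · Q = 24.5 · 265 = 6492.5.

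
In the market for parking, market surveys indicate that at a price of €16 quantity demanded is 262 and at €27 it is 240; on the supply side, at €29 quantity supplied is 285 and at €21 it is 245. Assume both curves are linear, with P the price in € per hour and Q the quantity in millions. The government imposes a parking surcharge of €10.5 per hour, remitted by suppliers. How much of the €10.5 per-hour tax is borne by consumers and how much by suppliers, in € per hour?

Demand slope: (240 − 262)/(27 − 16) = -2, so Qd = 294 − 2P.
Supply slope: (245 − 285)/(21 − 29) = 5, so Qs = 5P + 140.
Before the tax: set 294 − 2P = 5P + 140 → P* = €22, Q* = 250.
With the tax collected from suppliers, supply shifts: Qs = 5(P − 10.5) + 140.
New equilibrium: consumers pay €29.5, suppliers receive €19, Q = 235. (Wedge: Pb − Ps = 10.5.)
Burden on consumers: €7.5; on suppliers: €3. (They sum to €10.5.)

Consumers bear €7.5 per hour; suppliers bear €3 per hour.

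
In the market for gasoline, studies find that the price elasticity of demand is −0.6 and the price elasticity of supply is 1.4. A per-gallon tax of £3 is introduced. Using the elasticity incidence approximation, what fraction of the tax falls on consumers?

Consumers' share ≈ 0.7.

Incidence ratio: consumers' share ≈ εs / (εs + |εd|) = 1.4 / (1.4 + 0.6) = 0.7.
Supply is the more elastic side, so consumers bear the larger share.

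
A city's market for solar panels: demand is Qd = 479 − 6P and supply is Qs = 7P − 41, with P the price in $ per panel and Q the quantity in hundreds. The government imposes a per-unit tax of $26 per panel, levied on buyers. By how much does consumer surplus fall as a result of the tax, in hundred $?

Without the tax, 479 − 6P = 7P − 41 gives 13P = 520, so P* = $40 and Q* = 239.
With the tax collected from buyers, demand (in seller-price terms) shifts: Qd = 479 − 6(P + 26).
New equilibrium: buyers pay $54, suppliers receive $28, Q = 155. (Wedge: Pb − Ps = 26.)
ΔCS is the trapezoid between Q = 155 and Q = 239 of height $14: ½ · (239 + 155) · 14 = $2758.

Consumer surplus falls by $2758 hundred.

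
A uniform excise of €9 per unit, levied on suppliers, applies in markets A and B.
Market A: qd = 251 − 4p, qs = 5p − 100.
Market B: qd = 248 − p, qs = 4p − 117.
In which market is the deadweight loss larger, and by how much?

Market A: pre-tax p* = €39, q* = 95; post-tax q = 75; deadweight loss = €90.
Market B: pre-tax p* = €73, q* = 175; post-tax q = 167.8; deadweight loss = €32.4.
Difference: €90 vs €32.4 → market A is larger by €57.6.

Market A, by €57.6.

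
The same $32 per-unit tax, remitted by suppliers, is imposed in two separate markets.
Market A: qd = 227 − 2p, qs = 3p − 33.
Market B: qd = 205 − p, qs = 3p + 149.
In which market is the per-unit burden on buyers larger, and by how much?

Market B, by $4.8.

Market A: pre-tax p* = $52, q* = 123; post-tax q = 84.6; per-unit burden on buyers = $19.2.
Market B: pre-tax p* = $14, q* = 191; post-tax q = 167; per-unit burden on buyers = $24.
Difference: $19.2 vs $24 → market B is larger by $4.8.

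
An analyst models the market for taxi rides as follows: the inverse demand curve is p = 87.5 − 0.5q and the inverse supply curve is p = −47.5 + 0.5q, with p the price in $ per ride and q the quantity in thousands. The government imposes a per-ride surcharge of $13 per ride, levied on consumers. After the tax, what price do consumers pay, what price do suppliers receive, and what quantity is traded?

Consumers pay $26.5; suppliers receive $13.5; quantity = 122.

Rewrite in direct form: qd = 175 − 2p and qs = 2p + 95.
Before the tax: set 175 − 2p = 2p + 95 → p* = $20, q* = 135.
With the tax collected from consumers, demand (in seller-price terms) shifts: qd = 175 − 2(p + 13).
New equilibrium: consumers pay $26.5, suppliers receive $13.5, q = 122. (Wedge: pb − ps = 13.)
The less price-elastic side of the market bears the larger share of a per-unit tax.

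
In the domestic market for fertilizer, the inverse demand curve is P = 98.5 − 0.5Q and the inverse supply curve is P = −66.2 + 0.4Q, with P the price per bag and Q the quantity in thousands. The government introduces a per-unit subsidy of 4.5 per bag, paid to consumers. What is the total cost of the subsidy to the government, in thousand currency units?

Government outlay = 846 thousand.

Rewrite in direct form: Qd = 197 − 2P and Qs = 2.5P + 165.5.
Before the subsidy: set 197 − 2P = 2.5P + 165.5 → P* = 7, Q* = 183.
With a per-unit subsidy paid to consumers, each effectively pays P − 4.5, so demand becomes Qd = 197 − 2(P − 4.5).
New equilibrium: consumers pay 4.5, producers receive 9, Q = 188. (Wedge: Pb − Ps = −4.5.)
Outlay = t · Q = 4.5 · 188 = 846.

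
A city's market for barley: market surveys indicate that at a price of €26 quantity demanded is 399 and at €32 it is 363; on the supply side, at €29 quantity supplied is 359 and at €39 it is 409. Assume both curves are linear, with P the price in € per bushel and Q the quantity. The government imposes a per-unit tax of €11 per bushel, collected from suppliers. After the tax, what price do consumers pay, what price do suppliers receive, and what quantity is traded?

Demand slope: (363 − 399)/(32 − 26) = -6, so Qd = 555 − 6P.
Supply slope: (409 − 359)/(39 − 29) = 5, so Qs = 5P + 214.
Without the tax, 555 − 6P = 5P + 214 gives 11P = 341, so P* = €31 and Q* = 369.
With the tax collected from suppliers, supply shifts: Qs = 5(P − 11) + 214.
New equilibrium: consumers pay €36, suppliers receive €25, Q = 339. (Wedge: Pb − Ps = 11.)
The less price-elastic side of the market bears the larger share of a per-unit tax.

Consumers pay €36; suppliers receive €25; quantity = 339.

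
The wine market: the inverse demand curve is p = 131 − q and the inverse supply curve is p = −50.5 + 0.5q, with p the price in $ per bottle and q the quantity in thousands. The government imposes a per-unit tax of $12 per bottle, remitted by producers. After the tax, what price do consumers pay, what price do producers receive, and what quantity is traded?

Consumers pay $18; producers receive $6; quantity = 113.

Inverting to q(p) form: qd = 131 − p; qs = 2p + 101.
Without the tax, 131 − p = 2p + 101 gives 3p = 30, so p* = $10 and q* = 121.
With the tax collected from producers, supply shifts: qs = 2(p − 12) + 101.
New equilibrium: consumers pay $18, producers receive $6, q = 113. (Wedge: pb − ps = 12.)
The less price-elastic side of the market bears the larger share of a per-unit tax.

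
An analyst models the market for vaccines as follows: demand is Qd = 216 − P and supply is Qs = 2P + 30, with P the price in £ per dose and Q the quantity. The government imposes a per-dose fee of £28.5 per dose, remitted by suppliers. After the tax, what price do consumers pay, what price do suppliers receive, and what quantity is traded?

Without the tax, 216 − P = 2P + 30 gives 3P = 186, so P* = £62 and Q* = 154.
With the tax collected from suppliers, supply shifts: Qs = 2(P − 28.5) + 30.
New equilibrium: consumers pay £81, suppliers receive £52.5, Q = 135. (Wedge: Pb − Ps = 28.5.)
The less price-elastic side of the market bears the larger share of a per-unit tax.

Consumers pay £81; suppliers receive £52.5; quantity = 135.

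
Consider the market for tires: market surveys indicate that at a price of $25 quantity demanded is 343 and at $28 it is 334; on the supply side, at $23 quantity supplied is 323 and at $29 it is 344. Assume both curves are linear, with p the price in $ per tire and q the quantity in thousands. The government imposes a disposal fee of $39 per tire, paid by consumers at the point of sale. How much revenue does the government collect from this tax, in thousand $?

Tax revenue = $10686 thousand.

Demand slope: (334 − 343)/(28 − 25) = -3, so qd = 418 − 3p.
Supply slope: (344 − 323)/(29 − 23) = 3.5, so qs = 3.5p + 242.5.
Without the tax, 418 − 3p = 3.5p + 242.5 gives 6.5p = 175.5, so p* = $27 and q* = 337.
With the tax collected from consumers, demand (in seller-price terms) shifts: qd = 418 − 3(p + 39).
New equilibrium: consumers pay $48, sellers receive $9, q = 274. (Wedge: pb − ps = 39.)
Revenue = t · Q = 39 · 274 = $10686.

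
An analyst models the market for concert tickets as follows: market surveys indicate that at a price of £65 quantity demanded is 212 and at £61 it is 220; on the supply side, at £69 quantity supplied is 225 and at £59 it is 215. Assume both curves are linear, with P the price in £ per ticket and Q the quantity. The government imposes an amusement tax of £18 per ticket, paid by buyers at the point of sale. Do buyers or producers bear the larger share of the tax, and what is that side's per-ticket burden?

Demand slope: (220 − 212)/(61 − 65) = -2, so Qd = 342 − 2P.
Supply slope: (215 − 225)/(59 − 69) = 1, so Qs = P + 156.
Without the tax, 342 − 2P = P + 156 gives 3P = 186, so P* = £62 and Q* = 218.
With the tax collected from buyers, demand (in seller-price terms) shifts: Qd = 342 − 2(P + 18).
New equilibrium: buyers pay £68, producers receive £50, Q = 206. (Wedge: Pb − Ps = 18.)
Per-ticket burden: buyers £6, producers £12.
Producers take the larger share because supply is less price-elastic here (demand slope 2 vs supply slope 1).

Producers bear the larger share: £12 per ticket.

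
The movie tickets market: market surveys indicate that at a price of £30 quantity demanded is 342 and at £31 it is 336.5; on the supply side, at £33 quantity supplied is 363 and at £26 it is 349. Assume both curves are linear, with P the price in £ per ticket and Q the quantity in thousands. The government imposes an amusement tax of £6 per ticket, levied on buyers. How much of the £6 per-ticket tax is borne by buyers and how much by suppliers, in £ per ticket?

Buyers bear £1.6 per ticket; suppliers bear £4.4 per ticket.

Demand slope: (336.5 − 342)/(31 − 30) = -5.5, so Qd = 507 − 5.5P.
Supply slope: (349 − 363)/(26 − 33) = 2, so Qs = 2P + 297.
Without the tax, 507 − 5.5P = 2P + 297 gives 7.5P = 210, so P* = £28 and Q* = 353.
With the tax collected from buyers, demand (in seller-price terms) shifts: Qd = 507 − 5.5(P + 6).
New equilibrium: buyers pay £29.6, suppliers receive £23.6, Q = 344.2. (Wedge: Pb − Ps = 6.)
Burden on buyers: £1.6; on suppliers: £4.4. (They sum to £6.)
The less price-elastic side of the market bears the larger share of a per-unit tax.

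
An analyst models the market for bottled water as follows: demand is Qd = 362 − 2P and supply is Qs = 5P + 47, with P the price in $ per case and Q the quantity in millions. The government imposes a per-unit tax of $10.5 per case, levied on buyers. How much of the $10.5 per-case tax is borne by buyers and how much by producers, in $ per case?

Buyers bear $7.5 per case; producers bear $3 per case.

Without the tax, 362 − 2P = 5P + 47 gives 7P = 315, so P* = $45 and Q* = 272.
With the tax collected from buyers, demand (in seller-price terms) shifts: Qd = 362 − 2(P + 10.5).
Solving gives Q = 257 with buyers paying $52.5 and producers receiving $42 (the $10.5 wedge).
Burden on buyers: $7.5; on producers: $3. (They sum to $10.5.)
The less price-elastic side of the market bears the larger share of a per-unit tax.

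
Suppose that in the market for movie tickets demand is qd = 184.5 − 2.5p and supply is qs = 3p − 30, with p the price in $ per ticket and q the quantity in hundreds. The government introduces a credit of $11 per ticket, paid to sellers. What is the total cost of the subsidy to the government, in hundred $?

Government outlay = $1122 hundred.

Before the subsidy: set 184.5 − 2.5p = 3p − 30 → p* = $39, q* = 87.
With a per-unit subsidy paid to sellers, each receives p + 11 per unit sold, so supply becomes qs = 3(p + 11) − 30.
Solving gives q = 102 with consumers paying $33 and sellers receiving $44 (the $11 wedge).
Outlay = t · Q = 11 · 102 = $1122.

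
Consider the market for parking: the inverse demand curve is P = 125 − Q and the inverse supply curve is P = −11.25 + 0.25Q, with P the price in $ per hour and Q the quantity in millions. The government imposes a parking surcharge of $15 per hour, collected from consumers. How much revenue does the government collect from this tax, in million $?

Tax revenue = $1455 million.

Rewrite in direct form: Qd = 125 − P and Qs = 4P + 45.
Before the tax: set 125 − P = 4P + 45 → P* = $16, Q* = 109.
With the tax collected from consumers, demand (in seller-price terms) shifts: Qd = 125 − (P + 15).
Solving gives Q = 97 with consumers paying $28 and producers receiving $13 (the $15 wedge).
Revenue = t · Q = 15 · 97 = $1455.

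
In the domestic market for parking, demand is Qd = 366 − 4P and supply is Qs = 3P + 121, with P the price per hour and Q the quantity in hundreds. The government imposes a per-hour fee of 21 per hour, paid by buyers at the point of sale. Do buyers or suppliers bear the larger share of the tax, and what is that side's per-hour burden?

Suppliers bear the larger share: 12 per hour.

Before the tax: set 366 − 4P = 3P + 121 → P* = 35, Q* = 226.
With the tax collected from buyers, demand (in seller-price terms) shifts: Qd = 366 − 4(P + 21).
Solving gives Q = 190 with buyers paying 44 and suppliers receiving 23 (the 21 wedge).
Per-hour burden: buyers 9, suppliers 12.
Suppliers take the larger share because supply is less price-elastic here (demand slope 4 vs supply slope 3).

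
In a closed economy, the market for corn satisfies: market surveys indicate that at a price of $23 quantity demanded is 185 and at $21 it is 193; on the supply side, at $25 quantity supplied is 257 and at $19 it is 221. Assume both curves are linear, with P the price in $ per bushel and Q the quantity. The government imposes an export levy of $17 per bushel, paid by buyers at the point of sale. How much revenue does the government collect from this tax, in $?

Demand slope: (193 − 185)/(21 − 23) = -4, so Qd = 277 − 4P.
Supply slope: (221 − 257)/(19 − 25) = 6, so Qs = 6P + 107.
Before the tax: set 277 − 4P = 6P + 107 → P* = $17, Q* = 209.
With the tax collected from buyers, demand (in seller-price terms) shifts: Qd = 277 − 4(P + 17).
New equilibrium: buyers pay $27.2, sellers receive $10.2, Q = 168.2. (Wedge: Pb − Ps = 17.)
Revenue = t · Q = 17 · 168.2 = $2859.4.

Tax revenue = $2859.4.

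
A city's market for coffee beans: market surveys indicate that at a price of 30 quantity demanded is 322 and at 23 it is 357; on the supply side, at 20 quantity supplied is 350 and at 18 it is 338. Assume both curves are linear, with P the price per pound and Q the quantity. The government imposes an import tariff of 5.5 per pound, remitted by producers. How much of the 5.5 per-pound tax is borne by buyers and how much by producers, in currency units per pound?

Buyers bear 3 per pound; producers bear 2.5 per pound.

Demand slope: (357 − 322)/(23 − 30) = -5, so Qd = 472 − 5P.
Supply slope: (338 − 350)/(18 − 20) = 6, so Qs = 6P + 230.
Without the tax, 472 − 5P = 6P + 230 gives 11P = 242, so P* = 22 and Q* = 362.
With the tax collected from producers, supply shifts: Qs = 6(P − 5.5) + 230.
Solving gives Q = 347 with buyers paying 25 and producers receiving 19.5 (the 5.5 wedge).
Burden on buyers: 3; on producers: 2.5. (They sum to 5.5.)
The less price-elastic side of the market bears the larger share of a per-unit tax.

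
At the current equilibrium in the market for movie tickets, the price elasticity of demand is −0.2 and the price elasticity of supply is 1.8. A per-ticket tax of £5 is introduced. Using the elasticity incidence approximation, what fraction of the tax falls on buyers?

Incidence ratio: buyers' share ≈ εs / (εs + |εd|) = 1.8 / (1.8 + 0.2) = 0.9.
Supply is the more elastic side, so buyers bear the larger share.

Buyers' share ≈ 0.9.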